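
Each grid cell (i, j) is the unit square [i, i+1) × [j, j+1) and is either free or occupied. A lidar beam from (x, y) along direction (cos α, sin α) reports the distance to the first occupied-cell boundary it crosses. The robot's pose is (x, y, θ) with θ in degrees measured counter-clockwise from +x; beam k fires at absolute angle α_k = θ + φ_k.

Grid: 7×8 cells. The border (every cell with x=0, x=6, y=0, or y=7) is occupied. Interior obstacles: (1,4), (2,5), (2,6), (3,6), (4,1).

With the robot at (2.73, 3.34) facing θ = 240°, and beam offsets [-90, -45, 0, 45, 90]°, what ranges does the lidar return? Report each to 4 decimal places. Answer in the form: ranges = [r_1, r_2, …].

ranges = [1.3200, 1.7910, 2.7020, 2.4225, 3.7759]

beam 1: φ=-90°, α=150°
  cosα=-0.8660 sinα=0.5000 | (2,3) | tMaxX 0.8429 tMaxY 1.3200 | tΔX 1.1547 tΔY 2.0000
    t=0.8429 [x] (1,3)
    t=1.3200 [y] (1,4) — stop
  → r_1 = 1.3200
beam 2: φ=-45°, α=195°
  cosα=-0.9659 sinα=-0.2588 | (2,3) | tMaxX 0.7558 tMaxY 1.3137 | tΔX 1.0353 tΔY 3.8637
    t=0.7558 [x] (1,3)
    t=1.3137 [y] (1,2)
    t=1.7910 [x] (0,2) — stop
  → r_2 = 1.7910
beam 3: φ=0°, α=240°
  cosα=-0.5000 sinα=-0.8660 | (2,3) | tMaxX 1.4600 tMaxY 0.3926 | tΔX 2.0000 tΔY 1.1547
    t=0.3926 [y] (2,2)
    t=1.4600 [x] (1,2)
    t=1.5473 [y] (1,1)
    t=2.7020 [y] (1,0) — stop
  → r_3 = 2.7020
beam 4: φ=45°, α=285°
  cosα=0.2588 sinα=-0.9659 | (2,3) | tMaxX 1.0432 tMaxY 0.3520 | tΔX 3.8637 tΔY 1.0353
    t=0.3520 [y] (2,2)
    t=1.0432 [x] (3,2)
    t=1.3873 [y] (3,1)
    t=2.4225 [y] (3,0) — stop
  → r_4 = 2.4225
beam 5: φ=90°, α=330°
  cosα=0.8660 sinα=-0.5000 | (2,3) | tMaxX 0.3118 tMaxY 0.6800 | tΔX 1.1547 tΔY 2.0000
    t=0.3118 [x] (3,3)
    t=0.6800 [y] (3,2)
    t=1.4665 [x] (4,2)
    t=2.6212 [x] (5,2)
    t=2.6800 [y] (5,1)
    t=3.7759 [x] (6,1) — stop
  → r_5 = 3.7759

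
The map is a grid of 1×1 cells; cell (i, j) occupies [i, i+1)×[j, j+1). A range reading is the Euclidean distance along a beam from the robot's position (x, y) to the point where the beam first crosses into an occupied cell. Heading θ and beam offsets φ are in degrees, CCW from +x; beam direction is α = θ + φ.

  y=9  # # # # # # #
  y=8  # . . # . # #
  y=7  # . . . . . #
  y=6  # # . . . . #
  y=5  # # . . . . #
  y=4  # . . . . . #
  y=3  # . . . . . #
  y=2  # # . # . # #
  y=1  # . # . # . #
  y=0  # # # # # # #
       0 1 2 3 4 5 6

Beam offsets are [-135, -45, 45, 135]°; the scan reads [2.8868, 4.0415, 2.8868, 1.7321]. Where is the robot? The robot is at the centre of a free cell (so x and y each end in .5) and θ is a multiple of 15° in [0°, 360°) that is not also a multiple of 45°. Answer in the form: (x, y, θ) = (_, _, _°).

(x, y, θ) = (4.5, 5.5, 255°)

The pose lattice has 31·16 = 496 candidates. Test each by forward raycasting.
  (4.5, 8.5, 255°): beam 1 = 0.5774 ≠ 2.8868 ✗
  (3.5, 7.5, 165°): beam 1 = 1.7321 ≠ 2.8868 ✗
  (3.5, 4.5, 30°): beam 1 = 1.5529 ≠ 2.8868 ✗
  (1.5, 3.5, 75°): beam 1 = 0.5774 ≠ 2.8868 ✗
  (3.5, 3.5, 240°): beam 1 = 5.6940 ≠ 2.8868 ✗
  …
  (4.5, 5.5, 255°): r_1=2.8868, r_2=4.0415, r_3=2.8868, r_4=1.7321 — all match ✓
Only this pose fits every beam.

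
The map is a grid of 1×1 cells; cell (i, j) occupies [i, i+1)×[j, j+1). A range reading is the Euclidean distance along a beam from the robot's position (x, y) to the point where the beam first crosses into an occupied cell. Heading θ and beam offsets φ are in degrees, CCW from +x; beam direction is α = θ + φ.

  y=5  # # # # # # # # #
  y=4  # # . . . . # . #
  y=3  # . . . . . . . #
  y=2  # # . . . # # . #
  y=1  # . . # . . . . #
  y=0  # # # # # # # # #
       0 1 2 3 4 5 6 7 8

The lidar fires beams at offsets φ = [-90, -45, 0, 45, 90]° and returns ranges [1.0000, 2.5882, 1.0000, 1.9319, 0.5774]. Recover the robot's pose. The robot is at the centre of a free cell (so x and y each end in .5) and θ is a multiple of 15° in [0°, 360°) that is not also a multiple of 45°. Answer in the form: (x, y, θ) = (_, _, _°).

(x, y, θ) = (7.5, 1.5, 150°)

The pose lattice has 22·16 = 352 candidates. Test each by forward raycasting.
  (2.5, 2.5, 255°): beam 1 = 0.5176 ≠ 1.0000 ✗
  (3.5, 4.5, 285°): beam 1 = 1.5529 ≠ 1.0000 ✗
  (2.5, 1.5, 210°): beam 2 = 1.5529 ≠ 2.5882 ✗
  (7.5, 2.5, 15°): beam 1 = 1.5529 ≠ 1.0000 ✗
  …
  (7.5, 1.5, 150°): r_1=1.0000, r_2=2.5882, r_3=1.0000, r_4=1.9319, r_5=0.5774 — all match ✓
Only this pose fits every beam.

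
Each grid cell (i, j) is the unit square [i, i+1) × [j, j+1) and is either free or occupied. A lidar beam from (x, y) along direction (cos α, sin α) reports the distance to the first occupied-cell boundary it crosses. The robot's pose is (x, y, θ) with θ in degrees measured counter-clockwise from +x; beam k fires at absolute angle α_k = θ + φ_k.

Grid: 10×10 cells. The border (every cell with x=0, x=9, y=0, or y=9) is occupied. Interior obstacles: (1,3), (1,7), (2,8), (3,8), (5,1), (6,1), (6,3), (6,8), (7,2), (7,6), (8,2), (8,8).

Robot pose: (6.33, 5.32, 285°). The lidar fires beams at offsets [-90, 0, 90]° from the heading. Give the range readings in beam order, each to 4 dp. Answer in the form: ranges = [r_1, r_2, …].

ranges = [5.1001, 1.3666, 2.7642]

beam 1: φ=-90°, α=195°
  d=(-0.9659,-0.2588)  start (6,5)  tX=0.3416 tY=1.2364  stride 1/|dx|=1.0353 1/|dy|=3.8637
    cross x-line → (5,5), t=0.3416
    cross y-line → (5,4), t=1.2364
    cross x-line → (4,4), t=1.3769
    cross x-line → (3,4), t=2.4122
    cross x-line → (2,4), t=3.4475
    cross x-line → (1,4), t=4.4827
    cross y-line → (1,3), t=5.1001 (wall)
  → r_1 = 5.1001
beam 2: φ=0°, α=285°
  d=(0.2588,-0.9659)  start (6,5)  tX=2.5887 tY=0.3313  stride 1/|dx|=3.8637 1/|dy|=1.0353
    cross y-line → (6,4), t=0.3313
    cross y-line → (6,3), t=1.3666 (wall)
  → r_2 = 1.3666
beam 3: φ=90°, α=15°
  d=(0.9659,0.2588)  start (6,5)  tX=0.6936 tY=2.6273  stride 1/|dx|=1.0353 1/|dy|=3.8637
    cross x-line → (7,5), t=0.6936
    cross x-line → (8,5), t=1.7289
    cross y-line → (8,6), t=2.6273
    cross x-line → (9,6), t=2.7642 (wall)
  → r_3 = 2.7642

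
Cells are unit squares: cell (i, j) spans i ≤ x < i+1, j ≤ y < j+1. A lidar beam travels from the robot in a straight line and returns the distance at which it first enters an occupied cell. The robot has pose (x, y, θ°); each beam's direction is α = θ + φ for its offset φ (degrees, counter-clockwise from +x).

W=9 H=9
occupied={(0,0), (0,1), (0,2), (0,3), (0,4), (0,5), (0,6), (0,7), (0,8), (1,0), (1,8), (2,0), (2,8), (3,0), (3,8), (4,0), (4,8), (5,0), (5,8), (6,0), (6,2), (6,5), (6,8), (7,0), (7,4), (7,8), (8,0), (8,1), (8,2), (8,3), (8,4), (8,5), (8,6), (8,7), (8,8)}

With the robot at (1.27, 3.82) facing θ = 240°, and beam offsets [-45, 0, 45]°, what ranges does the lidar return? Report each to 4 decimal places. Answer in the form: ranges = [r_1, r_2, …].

beam 1: φ=-45°, α=195°
  direction (-0.9659, -0.2588); cell (1,3); t to first gridline: x 0.2795, y 3.1682 (then +1.0353 / +3.8637)
    (0,3) via x @ 0.2795  # hit
  → r_1 = 0.2795
beam 2: φ=0°, α=240°
  direction (-0.5000, -0.8660); cell (1,3); t to first gridline: x 0.5400, y 0.9469 (then +2.0000 / +1.1547)
    (0,3) via x @ 0.5400  # hit
  → r_2 = 0.5400
beam 3: φ=45°, α=285°
  direction (0.2588, -0.9659); cell (1,3); t to first gridline: x 2.8205, y 0.8489 (then +3.8637 / +1.0353)
    (1,2) via y @ 0.8489
    (1,1) via y @ 1.8842
    (2,1) via x @ 2.8205
    (2,0) via y @ 2.9195  # hit
  → r_3 = 2.9195

ranges = [0.2795, 0.5400, 2.9195]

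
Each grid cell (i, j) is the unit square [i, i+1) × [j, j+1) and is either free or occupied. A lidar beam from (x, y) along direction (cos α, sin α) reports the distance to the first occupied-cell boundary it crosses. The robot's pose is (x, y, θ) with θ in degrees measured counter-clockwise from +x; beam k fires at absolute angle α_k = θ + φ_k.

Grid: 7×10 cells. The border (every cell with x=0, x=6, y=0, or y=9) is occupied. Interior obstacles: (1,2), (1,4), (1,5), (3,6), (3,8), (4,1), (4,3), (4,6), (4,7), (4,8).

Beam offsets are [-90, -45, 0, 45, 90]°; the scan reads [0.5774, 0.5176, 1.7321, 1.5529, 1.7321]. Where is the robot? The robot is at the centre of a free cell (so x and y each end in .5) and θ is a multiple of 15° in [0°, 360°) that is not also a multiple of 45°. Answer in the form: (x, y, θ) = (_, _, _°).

(x, y, θ) = (2.5, 2.5, 240°)

The pose lattice has 30·16 = 480 candidates. Test each by forward raycasting.
  (2.5, 5.5, 285°): beam 1 = 0.5176 ≠ 0.5774 ✗
  (3.5, 5.5, 285°): beam 1 = 1.5529 ≠ 0.5774 ✗
  (2.5, 3.5, 30°): beam 1 = 2.8868 ≠ 0.5774 ✗
  (3.5, 5.5, 60°): beam 1 = 2.8868 ≠ 0.5774 ✗
  …
  (2.5, 2.5, 240°): r_1=0.5774, r_2=0.5176, r_3=1.7321, r_4=1.5529, r_5=1.7321 — all match ✓
Only this pose fits every beam.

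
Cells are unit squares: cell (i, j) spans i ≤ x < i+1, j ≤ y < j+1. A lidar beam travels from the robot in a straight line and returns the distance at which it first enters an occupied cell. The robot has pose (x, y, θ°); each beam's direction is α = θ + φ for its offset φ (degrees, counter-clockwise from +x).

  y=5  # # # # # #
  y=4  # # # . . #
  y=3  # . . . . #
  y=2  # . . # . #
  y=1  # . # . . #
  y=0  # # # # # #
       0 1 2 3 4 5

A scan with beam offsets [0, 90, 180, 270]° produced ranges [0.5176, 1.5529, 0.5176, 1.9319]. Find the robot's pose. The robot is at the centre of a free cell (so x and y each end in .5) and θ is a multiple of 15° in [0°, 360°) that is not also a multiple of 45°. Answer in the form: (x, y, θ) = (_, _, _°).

Enumerate (i+0.5, j+0.5, θ) over the 12 free cells and 16 admissible headings. For each, cast all 4 beams and compare to the given ranges.
  (3.5, 1.5, 15°): beam 1 = 1.5529 ≠ 0.5176 ✗
  (1.5, 2.5, 255°): beam 1 = 1.5529 ≠ 0.5176 ✗
  (1.5, 2.5, 210°): beam 1 = 0.5774 ≠ 0.5176 ✗
  (4.5, 3.5, 15°): beam 3 = 3.6235 ≠ 0.5176 ✗
  …
  (4.5, 2.5, 165°): r_1=0.5176, r_2=1.5529, r_3=0.5176, r_4=1.9319 — all match ✓
No second candidate reproduces the full scan.

(x, y, θ) = (4.5, 2.5, 165°)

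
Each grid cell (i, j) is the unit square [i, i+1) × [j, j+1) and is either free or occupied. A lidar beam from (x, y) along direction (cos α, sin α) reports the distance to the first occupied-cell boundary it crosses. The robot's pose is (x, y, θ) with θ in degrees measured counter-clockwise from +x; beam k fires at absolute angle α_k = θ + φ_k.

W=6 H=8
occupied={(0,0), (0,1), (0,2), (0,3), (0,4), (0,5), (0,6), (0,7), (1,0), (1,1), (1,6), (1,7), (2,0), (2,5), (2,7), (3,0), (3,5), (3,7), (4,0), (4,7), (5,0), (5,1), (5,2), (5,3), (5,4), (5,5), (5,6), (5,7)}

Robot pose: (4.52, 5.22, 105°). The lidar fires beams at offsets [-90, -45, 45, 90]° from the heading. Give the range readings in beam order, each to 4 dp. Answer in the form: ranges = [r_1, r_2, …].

beam 1: φ=-90°, α=15°
  dir = (cos 15°, sin 15°) = (0.9659, 0.2588); from cell (4,5)
  next x-line at t=0.4969, next y-line at t=3.0137; Δt_x=1.0353, Δt_y=3.8637
    x: enter (5,5) at t=0.4969 ← occupied
  → r_1 = 0.4969
beam 2: φ=-45°, α=60°
  dir = (cos 60°, sin 60°) = (0.5000, 0.8660); from cell (4,5)
  next x-line at t=0.9600, next y-line at t=0.9007; Δt_x=2.0000, Δt_y=1.1547
    y: enter (4,6) at t=0.9007
    x: enter (5,6) at t=0.9600 ← occupied
  → r_2 = 0.9600
beam 3: φ=45°, α=150°
  dir = (cos 150°, sin 150°) = (-0.8660, 0.5000); from cell (4,5)
  next x-line at t=0.6004, next y-line at t=1.5600; Δt_x=1.1547, Δt_y=2.0000
    x: enter (3,5) at t=0.6004 ← occupied
  → r_3 = 0.6004
beam 4: φ=90°, α=195°
  dir = (cos 195°, sin 195°) = (-0.9659, -0.2588); from cell (4,5)
  next x-line at t=0.5383, next y-line at t=0.8500; Δt_x=1.0353, Δt_y=3.8637
    x: enter (3,5) at t=0.5383 ← occupied
  → r_4 = 0.5383

ranges = [0.4969, 0.9600, 0.6004, 0.5383]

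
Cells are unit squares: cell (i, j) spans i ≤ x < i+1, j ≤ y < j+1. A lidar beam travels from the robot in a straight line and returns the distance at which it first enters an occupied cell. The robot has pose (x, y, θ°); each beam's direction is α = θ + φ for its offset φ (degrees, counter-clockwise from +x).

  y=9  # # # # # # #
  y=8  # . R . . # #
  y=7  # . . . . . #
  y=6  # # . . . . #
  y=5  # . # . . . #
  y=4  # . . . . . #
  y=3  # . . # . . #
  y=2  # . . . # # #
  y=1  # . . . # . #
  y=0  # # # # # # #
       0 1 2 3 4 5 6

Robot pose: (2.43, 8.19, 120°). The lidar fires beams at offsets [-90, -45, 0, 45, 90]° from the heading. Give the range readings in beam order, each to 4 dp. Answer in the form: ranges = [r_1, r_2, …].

ranges = [1.6200, 0.8386, 0.9353, 1.4804, 1.6512]

beam 1: φ=-90°, α=30°
  cosα=0.8660 sinα=0.5000 | (2,8) | tMaxX 0.6582 tMaxY 1.6200 | tΔX 1.1547 tΔY 2.0000
    t=0.6582 [x] (3,8)
    t=1.6200 [y] (3,9) — stop
  → r_1 = 1.6200
beam 2: φ=-45°, α=75°
  cosα=0.2588 sinα=0.9659 | (2,8) | tMaxX 2.2023 tMaxY 0.8386 | tΔX 3.8637 tΔY 1.0353
    t=0.8386 [y] (2,9) — stop
  → r_2 = 0.8386
beam 3: φ=0°, α=120°
  cosα=-0.5000 sinα=0.8660 | (2,8) | tMaxX 0.8600 tMaxY 0.9353 | tΔX 2.0000 tΔY 1.1547
    t=0.8600 [x] (1,8)
    t=0.9353 [y] (1,9) — stop
  → r_3 = 0.9353
beam 4: φ=45°, α=165°
  cosα=-0.9659 sinα=0.2588 | (2,8) | tMaxX 0.4452 tMaxY 3.1296 | tΔX 1.0353 tΔY 3.8637
    t=0.4452 [x] (1,8)
    t=1.4804 [x] (0,8) — stop
  → r_4 = 1.4804
beam 5: φ=90°, α=210°
  cosα=-0.8660 sinα=-0.5000 | (2,8) | tMaxX 0.4965 tMaxY 0.3800 | tΔX 1.1547 tΔY 2.0000
    t=0.3800 [y] (2,7)
    t=0.4965 [x] (1,7)
    t=1.6512 [x] (0,7) — stop
  → r_5 = 1.6512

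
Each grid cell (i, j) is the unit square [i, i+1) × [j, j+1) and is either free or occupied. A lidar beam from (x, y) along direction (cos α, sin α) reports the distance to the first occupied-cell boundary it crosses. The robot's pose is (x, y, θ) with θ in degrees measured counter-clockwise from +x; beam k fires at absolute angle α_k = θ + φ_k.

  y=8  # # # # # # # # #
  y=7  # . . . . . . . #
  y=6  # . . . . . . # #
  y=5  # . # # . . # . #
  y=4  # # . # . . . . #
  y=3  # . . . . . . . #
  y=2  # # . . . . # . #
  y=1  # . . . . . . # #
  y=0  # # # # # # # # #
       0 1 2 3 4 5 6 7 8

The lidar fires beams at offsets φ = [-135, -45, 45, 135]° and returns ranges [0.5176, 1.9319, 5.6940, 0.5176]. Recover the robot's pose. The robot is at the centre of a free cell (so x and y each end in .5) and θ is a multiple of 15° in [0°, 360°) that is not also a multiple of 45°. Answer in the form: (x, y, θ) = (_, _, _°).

Enumerate (i+0.5, j+0.5, θ) over the 40 free cells and 16 admissible headings. For each, cast all 4 beams and compare to the given ranges.
  (4.5, 4.5, 150°): beam 1 = 1.9319 ≠ 0.5176 ✗
  (1.5, 1.5, 195°): beam 1 = 0.5774 ≠ 0.5176 ✗
  (4.5, 3.5, 240°): beam 1 = 1.9319 ≠ 0.5176 ✗
  (4.5, 7.5, 330°): beam 1 = 3.6235 ≠ 0.5176 ✗
  …
  (1.5, 7.5, 300°): r_1=0.5176, r_2=1.9319, r_3=5.6940, r_4=0.5176 — all match ✓
No second candidate reproduces the full scan.

(x, y, θ) = (1.5, 7.5, 300°)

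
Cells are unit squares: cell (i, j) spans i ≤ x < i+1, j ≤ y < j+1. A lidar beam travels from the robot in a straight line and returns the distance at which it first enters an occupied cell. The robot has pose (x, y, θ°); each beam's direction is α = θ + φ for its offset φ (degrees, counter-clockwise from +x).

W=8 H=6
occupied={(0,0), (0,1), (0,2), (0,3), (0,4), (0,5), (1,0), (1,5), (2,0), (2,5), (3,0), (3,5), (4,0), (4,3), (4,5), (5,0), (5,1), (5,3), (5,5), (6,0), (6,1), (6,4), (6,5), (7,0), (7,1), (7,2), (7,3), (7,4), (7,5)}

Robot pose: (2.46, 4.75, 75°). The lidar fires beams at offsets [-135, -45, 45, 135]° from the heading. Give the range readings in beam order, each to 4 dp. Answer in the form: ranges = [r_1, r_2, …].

ranges = [4.3301, 0.5000, 0.2887, 1.6859]

beam 1: φ=-135°, α=300°
  direction (0.5000, -0.8660); cell (2,4); t to first gridline: x 1.0800, y 0.8660 (then +2.0000 / +1.1547)
    (2,3) via y @ 0.8660
    (3,3) via x @ 1.0800
    (3,2) via y @ 2.0207
    (4,2) via x @ 3.0800
    (4,1) via y @ 3.1754
    (4,0) via y @ 4.3301  # hit
  → r_1 = 4.3301
beam 2: φ=-45°, α=30°
  direction (0.8660, 0.5000); cell (2,4); t to first gridline: x 0.6235, y 0.5000 (then +1.1547 / +2.0000)
    (2,5) via y @ 0.5000  # hit
  → r_2 = 0.5000
beam 3: φ=45°, α=120°
  direction (-0.5000, 0.8660); cell (2,4); t to first gridline: x 0.9200, y 0.2887 (then +2.0000 / +1.1547)
    (2,5) via y @ 0.2887  # hit
  → r_3 = 0.2887
beam 4: φ=135°, α=210°
  direction (-0.8660, -0.5000); cell (2,4); t to first gridline: x 0.5312, y 1.5000 (then +1.1547 / +2.0000)
    (1,4) via x @ 0.5312
    (1,3) via y @ 1.5000
    (0,3) via x @ 1.6859  # hit
  → r_4 = 1.6859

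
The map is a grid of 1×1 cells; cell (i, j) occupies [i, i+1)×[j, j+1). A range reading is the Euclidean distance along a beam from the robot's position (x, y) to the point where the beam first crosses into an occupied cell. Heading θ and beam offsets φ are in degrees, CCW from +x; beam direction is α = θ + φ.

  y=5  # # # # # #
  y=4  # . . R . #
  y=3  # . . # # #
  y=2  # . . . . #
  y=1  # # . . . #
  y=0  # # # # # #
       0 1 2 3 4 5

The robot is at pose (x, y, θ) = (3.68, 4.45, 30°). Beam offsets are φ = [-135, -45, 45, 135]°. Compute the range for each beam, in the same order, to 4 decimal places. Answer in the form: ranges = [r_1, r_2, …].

ranges = [0.4659, 1.3666, 0.5694, 2.1250]

beam 1: φ=-135°, α=255°
  direction (-0.2588, -0.9659); cell (3,4); t to first gridline: x 2.6273, y 0.4659 (then +3.8637 / +1.0353)
    (3,3) via y @ 0.4659  # hit
  → r_1 = 0.4659
beam 2: φ=-45°, α=345°
  direction (0.9659, -0.2588); cell (3,4); t to first gridline: x 0.3313, y 1.7387 (then +1.0353 / +3.8637)
    (4,4) via x @ 0.3313
    (5,4) via x @ 1.3666  # hit
  → r_2 = 1.3666
beam 3: φ=45°, α=75°
  direction (0.2588, 0.9659); cell (3,4); t to first gridline: x 1.2364, y 0.5694 (then +3.8637 / +1.0353)
    (3,5) via y @ 0.5694  # hit
  → r_3 = 0.5694
beam 4: φ=135°, α=165°
  direction (-0.9659, 0.2588); cell (3,4); t to first gridline: x 0.7040, y 2.1250 (then +1.0353 / +3.8637)
    (2,4) via x @ 0.7040
    (1,4) via x @ 1.7393
    (1,5) via y @ 2.1250  # hit
  → r_4 = 2.1250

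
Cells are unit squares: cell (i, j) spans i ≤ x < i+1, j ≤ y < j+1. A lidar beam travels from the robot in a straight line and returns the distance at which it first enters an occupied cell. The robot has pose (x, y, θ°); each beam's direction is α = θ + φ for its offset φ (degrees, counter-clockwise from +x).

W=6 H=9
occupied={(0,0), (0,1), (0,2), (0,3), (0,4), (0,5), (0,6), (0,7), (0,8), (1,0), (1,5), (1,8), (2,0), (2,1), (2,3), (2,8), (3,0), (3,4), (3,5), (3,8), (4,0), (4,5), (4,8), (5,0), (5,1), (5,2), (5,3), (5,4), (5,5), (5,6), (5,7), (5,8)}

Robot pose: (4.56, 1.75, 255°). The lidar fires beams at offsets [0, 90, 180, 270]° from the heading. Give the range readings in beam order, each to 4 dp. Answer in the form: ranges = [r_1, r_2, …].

beam 1: φ=0°, α=255°
  direction (-0.2588, -0.9659); cell (4,1); t to first gridline: x 2.1637, y 0.7765 (then +3.8637 / +1.0353)
    (4,0) via y @ 0.7765  # hit
  → r_1 = 0.7765
beam 2: φ=90°, α=345°
  direction (0.9659, -0.2588); cell (4,1); t to first gridline: x 0.4555, y 2.8978 (then +1.0353 / +3.8637)
    (5,1) via x @ 0.4555  # hit
  → r_2 = 0.4555
beam 3: φ=180°, α=75°
  direction (0.2588, 0.9659); cell (4,1); t to first gridline: x 1.7000, y 0.2588 (then +3.8637 / +1.0353)
    (4,2) via y @ 0.2588
    (4,3) via y @ 1.2941
    (5,3) via x @ 1.7000  # hit
  → r_3 = 1.7000
beam 4: φ=270°, α=165°
  direction (-0.9659, 0.2588); cell (4,1); t to first gridline: x 0.5798, y 0.9659 (then +1.0353 / +3.8637)
    (3,1) via x @ 0.5798
    (3,2) via y @ 0.9659
    (2,2) via x @ 1.6150
    (1,2) via x @ 2.6503
    (0,2) via x @ 3.6856  # hit
  → r_4 = 3.6856

ranges = [0.7765, 0.4555, 1.7000, 3.6856]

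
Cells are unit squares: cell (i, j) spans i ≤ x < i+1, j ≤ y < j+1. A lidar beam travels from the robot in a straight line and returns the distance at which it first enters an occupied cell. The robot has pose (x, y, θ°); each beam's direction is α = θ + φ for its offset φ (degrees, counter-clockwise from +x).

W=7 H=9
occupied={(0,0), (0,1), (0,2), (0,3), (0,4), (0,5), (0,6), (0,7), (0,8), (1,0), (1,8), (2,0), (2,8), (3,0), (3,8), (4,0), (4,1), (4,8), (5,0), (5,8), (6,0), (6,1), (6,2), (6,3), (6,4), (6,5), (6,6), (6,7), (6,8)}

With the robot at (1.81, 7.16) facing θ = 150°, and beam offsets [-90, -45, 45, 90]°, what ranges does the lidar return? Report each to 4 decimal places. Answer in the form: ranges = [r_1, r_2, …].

beam 1: φ=-90°, α=60°
  direction (0.5000, 0.8660); cell (1,7); t to first gridline: x 0.3800, y 0.9699 (then +2.0000 / +1.1547)
    (2,7) via x @ 0.3800
    (2,8) via y @ 0.9699  # hit
  → r_1 = 0.9699
beam 2: φ=-45°, α=105°
  direction (-0.2588, 0.9659); cell (1,7); t to first gridline: x 3.1296, y 0.8696 (then +3.8637 / +1.0353)
    (1,8) via y @ 0.8696  # hit
  → r_2 = 0.8696
beam 3: φ=45°, α=195°
  direction (-0.9659, -0.2588); cell (1,7); t to first gridline: x 0.8386, y 0.6182 (then +1.0353 / +3.8637)
    (1,6) via y @ 0.6182
    (0,6) via x @ 0.8386  # hit
  → r_3 = 0.8386
beam 4: φ=90°, α=240°
  direction (-0.5000, -0.8660); cell (1,7); t to first gridline: x 1.6200, y 0.1848 (then +2.0000 / +1.1547)
    (1,6) via y @ 0.1848
    (1,5) via y @ 1.3395
    (0,5) via x @ 1.6200  # hit
  → r_4 = 1.6200

ranges = [0.9699, 0.8696, 0.8386, 1.6200]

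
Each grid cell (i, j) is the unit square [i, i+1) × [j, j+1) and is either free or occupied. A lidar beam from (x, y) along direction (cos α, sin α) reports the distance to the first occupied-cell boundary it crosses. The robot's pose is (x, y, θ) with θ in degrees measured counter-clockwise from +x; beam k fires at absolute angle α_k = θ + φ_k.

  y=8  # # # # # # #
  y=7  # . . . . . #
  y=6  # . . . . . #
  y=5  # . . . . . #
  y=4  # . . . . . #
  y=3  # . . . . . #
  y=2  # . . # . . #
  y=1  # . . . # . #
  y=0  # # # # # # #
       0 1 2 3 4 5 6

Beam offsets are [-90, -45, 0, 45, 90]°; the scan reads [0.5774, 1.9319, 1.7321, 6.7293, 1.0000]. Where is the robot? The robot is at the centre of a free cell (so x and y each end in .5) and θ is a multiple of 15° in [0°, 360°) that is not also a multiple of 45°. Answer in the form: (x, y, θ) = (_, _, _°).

The pose lattice has 33·16 = 528 candidates. Test each by forward raycasting.
  (3.5, 5.5, 345°): beam 1 = 4.6587 ≠ 0.5774 ✗
  (5.5, 6.5, 150°): beam 1 = 1.0000 ≠ 0.5774 ✗
  (5.5, 4.5, 75°): beam 1 = 0.5176 ≠ 0.5774 ✗
  (2.5, 7.5, 150°): beam 2 = 0.5176 ≠ 1.9319 ✗
  …
  (1.5, 1.5, 30°): r_1=0.5774, r_2=1.9319, r_3=1.7321, r_4=6.7293, r_5=1.0000 — all match ✓
Only this pose fits every beam.

(x, y, θ) = (1.5, 1.5, 30°)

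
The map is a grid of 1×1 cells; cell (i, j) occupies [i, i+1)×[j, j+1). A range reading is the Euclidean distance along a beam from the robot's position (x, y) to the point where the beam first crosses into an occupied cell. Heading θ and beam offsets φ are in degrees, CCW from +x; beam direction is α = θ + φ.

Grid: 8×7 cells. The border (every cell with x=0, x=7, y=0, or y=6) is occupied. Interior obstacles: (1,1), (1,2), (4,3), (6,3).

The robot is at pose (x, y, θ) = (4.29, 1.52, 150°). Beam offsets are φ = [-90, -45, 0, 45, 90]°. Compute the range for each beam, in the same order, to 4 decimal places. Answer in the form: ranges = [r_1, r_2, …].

ranges = [5.1731, 4.6380, 2.6443, 2.0091, 0.6004]

beam 1: φ=-90°, α=60°
  dir = (cos 60°, sin 60°) = (0.5000, 0.8660); from cell (4,1)
  next x-line at t=1.4200, next y-line at t=0.5543; Δt_x=2.0000, Δt_y=1.1547
    y: enter (4,2) at t=0.5543
    x: enter (5,2) at t=1.4200
    y: enter (5,3) at t=1.7090
    y: enter (5,4) at t=2.8637
    x: enter (6,4) at t=3.4200
    y: enter (6,5) at t=4.0184
    y: enter (6,6) at t=5.1731 ← occupied
  → r_1 = 5.1731
beam 2: φ=-45°, α=105°
  dir = (cos 105°, sin 105°) = (-0.2588, 0.9659); from cell (4,1)
  next x-line at t=1.1205, next y-line at t=0.4969; Δt_x=3.8637, Δt_y=1.0353
    y: enter (4,2) at t=0.4969
    x: enter (3,2) at t=1.1205
    y: enter (3,3) at t=1.5322
    y: enter (3,4) at t=2.5675
    y: enter (3,5) at t=3.6028
    y: enter (3,6) at t=4.6380 ← occupied
  → r_2 = 4.6380
beam 3: φ=0°, α=150°
  dir = (cos 150°, sin 150°) = (-0.8660, 0.5000); from cell (4,1)
  next x-line at t=0.3349, next y-line at t=0.9600; Δt_x=1.1547, Δt_y=2.0000
    x: enter (3,1) at t=0.3349
    y: enter (3,2) at t=0.9600
    x: enter (2,2) at t=1.4896
    x: enter (1,2) at t=2.6443 ← occupied
  → r_3 = 2.6443
beam 4: φ=45°, α=195°
  dir = (cos 195°, sin 195°) = (-0.9659, -0.2588); from cell (4,1)
  next x-line at t=0.3002, next y-line at t=2.0091; Δt_x=1.0353, Δt_y=3.8637
    x: enter (3,1) at t=0.3002
    x: enter (2,1) at t=1.3355
    y: enter (2,0) at t=2.0091 ← occupied
  → r_4 = 2.0091
beam 5: φ=90°, α=240°
  dir = (cos 240°, sin 240°) = (-0.5000, -0.8660); from cell (4,1)
  next x-line at t=0.5800, next y-line at t=0.6004; Δt_x=2.0000, Δt_y=1.1547
    x: enter (3,1) at t=0.5800
    y: enter (3,0) at t=0.6004 ← occupied
  → r_5 = 0.6004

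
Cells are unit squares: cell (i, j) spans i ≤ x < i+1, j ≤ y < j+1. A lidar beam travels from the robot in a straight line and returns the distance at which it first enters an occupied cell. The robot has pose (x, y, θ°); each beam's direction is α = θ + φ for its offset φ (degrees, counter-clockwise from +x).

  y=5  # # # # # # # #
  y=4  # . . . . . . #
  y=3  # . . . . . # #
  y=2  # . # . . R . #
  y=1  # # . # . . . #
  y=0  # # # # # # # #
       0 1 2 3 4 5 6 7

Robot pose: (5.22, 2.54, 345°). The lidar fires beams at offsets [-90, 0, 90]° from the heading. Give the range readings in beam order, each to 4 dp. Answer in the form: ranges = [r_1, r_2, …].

beam 1: φ=-90°, α=255°
  cosα=-0.2588 sinα=-0.9659 | (5,2) | tMaxX 0.8500 tMaxY 0.5590 | tΔX 3.8637 tΔY 1.0353
    t=0.5590 [y] (5,1)
    t=0.8500 [x] (4,1)
    t=1.5943 [y] (4,0) — stop
  → r_1 = 1.5943
beam 2: φ=0°, α=345°
  cosα=0.9659 sinα=-0.2588 | (5,2) | tMaxX 0.8075 tMaxY 2.0864 | tΔX 1.0353 tΔY 3.8637
    t=0.8075 [x] (6,2)
    t=1.8428 [x] (7,2) — stop
  → r_2 = 1.8428
beam 3: φ=90°, α=75°
  cosα=0.2588 sinα=0.9659 | (5,2) | tMaxX 3.0137 tMaxY 0.4762 | tΔX 3.8637 tΔY 1.0353
    t=0.4762 [y] (5,3)
    t=1.5115 [y] (5,4)
    t=2.5468 [y] (5,5) — stop
  → r_3 = 2.5468

ranges = [1.5943, 1.8428, 2.5468]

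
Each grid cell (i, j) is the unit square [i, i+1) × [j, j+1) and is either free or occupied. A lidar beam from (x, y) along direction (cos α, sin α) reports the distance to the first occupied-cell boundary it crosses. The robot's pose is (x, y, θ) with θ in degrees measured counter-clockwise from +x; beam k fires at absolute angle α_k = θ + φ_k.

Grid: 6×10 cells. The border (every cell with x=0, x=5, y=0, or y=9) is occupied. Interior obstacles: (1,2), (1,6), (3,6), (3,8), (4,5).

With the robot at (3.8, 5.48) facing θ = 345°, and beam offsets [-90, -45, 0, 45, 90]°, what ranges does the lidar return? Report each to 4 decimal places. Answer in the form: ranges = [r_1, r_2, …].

ranges = [4.6380, 0.4000, 0.2071, 0.2309, 0.5383]

beam 1: φ=-90°, α=255°
  dir = (cos 255°, sin 255°) = (-0.2588, -0.9659); from cell (3,5)
  next x-line at t=3.0910, next y-line at t=0.4969; Δt_x=3.8637, Δt_y=1.0353
    y: enter (3,4) at t=0.4969
    y: enter (3,3) at t=1.5322
    y: enter (3,2) at t=2.5675
    x: enter (2,2) at t=3.0910
    y: enter (2,1) at t=3.6028
    y: enter (2,0) at t=4.6380 ← occupied
  → r_1 = 4.6380
beam 2: φ=-45°, α=300°
  dir = (cos 300°, sin 300°) = (0.5000, -0.8660); from cell (3,5)
  next x-line at t=0.4000, next y-line at t=0.5543; Δt_x=2.0000, Δt_y=1.1547
    x: enter (4,5) at t=0.4000 ← occupied
  → r_2 = 0.4000
beam 3: φ=0°, α=345°
  dir = (cos 345°, sin 345°) = (0.9659, -0.2588); from cell (3,5)
  next x-line at t=0.2071, next y-line at t=1.8546; Δt_x=1.0353, Δt_y=3.8637
    x: enter (4,5) at t=0.2071 ← occupied
  → r_3 = 0.2071
beam 4: φ=45°, α=30°
  dir = (cos 30°, sin 30°) = (0.8660, 0.5000); from cell (3,5)
  next x-line at t=0.2309, next y-line at t=1.0400; Δt_x=1.1547, Δt_y=2.0000
    x: enter (4,5) at t=0.2309 ← occupied
  → r_4 = 0.2309
beam 5: φ=90°, α=75°
  dir = (cos 75°, sin 75°) = (0.2588, 0.9659); from cell (3,5)
  next x-line at t=0.7727, next y-line at t=0.5383; Δt_x=3.8637, Δt_y=1.0353
    y: enter (3,6) at t=0.5383 ← occupied
  → r_5 = 0.5383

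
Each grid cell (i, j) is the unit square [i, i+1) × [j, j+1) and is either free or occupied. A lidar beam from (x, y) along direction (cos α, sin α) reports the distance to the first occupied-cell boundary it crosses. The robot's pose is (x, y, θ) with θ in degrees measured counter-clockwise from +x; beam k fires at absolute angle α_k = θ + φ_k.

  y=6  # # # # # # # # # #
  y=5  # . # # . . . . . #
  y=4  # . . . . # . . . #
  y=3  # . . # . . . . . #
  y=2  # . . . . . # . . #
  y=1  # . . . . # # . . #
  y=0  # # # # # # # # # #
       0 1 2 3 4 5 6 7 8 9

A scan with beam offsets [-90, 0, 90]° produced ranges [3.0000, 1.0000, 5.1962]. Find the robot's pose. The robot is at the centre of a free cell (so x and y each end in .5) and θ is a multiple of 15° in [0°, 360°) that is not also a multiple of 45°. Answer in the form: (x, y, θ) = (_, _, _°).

(x, y, θ) = (4.5, 2.5, 300°)

The pose lattice has 33·16 = 528 candidates. Test each by forward raycasting.
  (3.5, 2.5, 75°): beam 1 = 1.9319 ≠ 3.0000 ✗
  (8.5, 3.5, 300°): beam 1 = 1.7321 ≠ 3.0000 ✗
  (4.5, 3.5, 255°): beam 1 = 0.5176 ≠ 3.0000 ✗
  (3.5, 2.5, 15°): beam 1 = 1.5529 ≠ 3.0000 ✗
  (2.5, 2.5, 285°): beam 1 = 1.5529 ≠ 3.0000 ✗
  …
  (4.5, 2.5, 300°): r_1=3.0000, r_2=1.0000, r_3=5.1962 — all match ✓
No second candidate reproduces the full scan.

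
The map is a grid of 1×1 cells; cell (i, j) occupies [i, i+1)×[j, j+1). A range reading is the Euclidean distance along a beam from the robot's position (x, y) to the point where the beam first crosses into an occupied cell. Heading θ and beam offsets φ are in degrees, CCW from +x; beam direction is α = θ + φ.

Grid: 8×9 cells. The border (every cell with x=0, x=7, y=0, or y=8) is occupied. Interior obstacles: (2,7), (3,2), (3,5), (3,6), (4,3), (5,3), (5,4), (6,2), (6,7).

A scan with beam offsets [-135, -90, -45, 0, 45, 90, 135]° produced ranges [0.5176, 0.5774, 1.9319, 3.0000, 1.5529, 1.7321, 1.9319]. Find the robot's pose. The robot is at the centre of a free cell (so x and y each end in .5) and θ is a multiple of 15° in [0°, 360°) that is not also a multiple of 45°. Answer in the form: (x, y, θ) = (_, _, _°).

Candidates: 33 free-cell centres × 16 headings = 528 poses. Raycast each; keep the one whose scan matches to 4 dp.
  (6.5, 3.5, 285°): beam 1 = 0.5774 ≠ 0.5176 ✗
  (2.5, 1.5, 345°): beam 1 = 1.0000 ≠ 0.5176 ✗
  (3.5, 7.5, 60°): beam 2 = 4.0415 ≠ 0.5774 ✗
  …
  (1.5, 5.5, 300°): r_1=0.5176, r_2=0.5774, r_3=1.9319, r_4=3.0000, r_5=1.5529, r_6=1.7321, r_7=1.9319 — all match ✓
Unique over the lattice → pose = (1.5, 5.5, 300°).

(x, y, θ) = (1.5, 5.5, 300°)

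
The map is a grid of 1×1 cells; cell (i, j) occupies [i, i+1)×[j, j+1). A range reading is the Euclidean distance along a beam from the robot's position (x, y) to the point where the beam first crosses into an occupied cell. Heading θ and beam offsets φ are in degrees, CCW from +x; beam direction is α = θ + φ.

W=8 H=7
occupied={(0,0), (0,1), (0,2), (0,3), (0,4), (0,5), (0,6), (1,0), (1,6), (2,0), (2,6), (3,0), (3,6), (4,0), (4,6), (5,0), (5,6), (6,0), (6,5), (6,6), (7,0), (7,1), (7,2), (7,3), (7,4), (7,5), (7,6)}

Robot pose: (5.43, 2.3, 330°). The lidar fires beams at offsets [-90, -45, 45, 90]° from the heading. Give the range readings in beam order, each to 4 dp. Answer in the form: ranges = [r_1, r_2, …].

ranges = [1.5011, 1.3459, 1.6254, 3.1177]

beam 1: φ=-90°, α=240°
  d=(-0.5000,-0.8660)  start (5,2)  tX=0.8600 tY=0.3464  stride 1/|dx|=2.0000 1/|dy|=1.1547
    cross y-line → (5,1), t=0.3464
    cross x-line → (4,1), t=0.8600
    cross y-line → (4,0), t=1.5011 (wall)
  → r_1 = 1.5011
beam 2: φ=-45°, α=285°
  d=(0.2588,-0.9659)  start (5,2)  tX=2.2023 tY=0.3106  stride 1/|dx|=3.8637 1/|dy|=1.0353
    cross y-line → (5,1), t=0.3106
    cross y-line → (5,0), t=1.3459 (wall)
  → r_2 = 1.3459
beam 3: φ=45°, α=15°
  d=(0.9659,0.2588)  start (5,2)  tX=0.5901 tY=2.7046  stride 1/|dx|=1.0353 1/|dy|=3.8637
    cross x-line → (6,2), t=0.5901
    cross x-line → (7,2), t=1.6254 (wall)
  → r_3 = 1.6254
beam 4: φ=90°, α=60°
  d=(0.5000,0.8660)  start (5,2)  tX=1.1400 tY=0.8083  stride 1/|dx|=2.0000 1/|dy|=1.1547
    cross y-line → (5,3), t=0.8083
    cross x-line → (6,3), t=1.1400
    cross y-line → (6,4), t=1.9630
    cross y-line → (6,5), t=3.1177 (wall)
  → r_4 = 3.1177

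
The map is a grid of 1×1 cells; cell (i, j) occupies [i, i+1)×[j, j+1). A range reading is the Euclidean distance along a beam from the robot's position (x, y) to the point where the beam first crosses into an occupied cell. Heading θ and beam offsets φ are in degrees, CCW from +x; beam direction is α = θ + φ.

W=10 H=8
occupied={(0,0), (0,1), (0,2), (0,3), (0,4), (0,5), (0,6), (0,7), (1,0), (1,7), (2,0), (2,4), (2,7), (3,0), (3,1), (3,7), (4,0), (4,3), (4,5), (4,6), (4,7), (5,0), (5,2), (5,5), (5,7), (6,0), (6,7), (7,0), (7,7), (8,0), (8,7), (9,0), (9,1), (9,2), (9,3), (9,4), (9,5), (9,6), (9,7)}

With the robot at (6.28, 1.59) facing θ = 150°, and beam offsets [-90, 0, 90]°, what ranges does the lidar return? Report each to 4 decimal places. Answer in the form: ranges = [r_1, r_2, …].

ranges = [5.4400, 0.8200, 0.6813]

beam 1: φ=-90°, α=60°
  cosα=0.5000 sinα=0.8660 | (6,1) | tMaxX 1.4400 tMaxY 0.4734 | tΔX 2.0000 tΔY 1.1547
    t=0.4734 [y] (6,2)
    t=1.4400 [x] (7,2)
    t=1.6281 [y] (7,3)
    t=2.7828 [y] (7,4)
    t=3.4400 [x] (8,4)
    t=3.9375 [y] (8,5)
    t=5.0922 [y] (8,6)
    t=5.4400 [x] (9,6) — stop
  → r_1 = 5.4400
beam 2: φ=0°, α=150°
  cosα=-0.8660 sinα=0.5000 | (6,1) | tMaxX 0.3233 tMaxY 0.8200 | tΔX 1.1547 tΔY 2.0000
    t=0.3233 [x] (5,1)
    t=0.8200 [y] (5,2) — stop
  → r_2 = 0.8200
beam 3: φ=90°, α=240°
  cosα=-0.5000 sinα=-0.8660 | (6,1) | tMaxX 0.5600 tMaxY 0.6813 | tΔX 2.0000 tΔY 1.1547
    t=0.5600 [x] (5,1)
    t=0.6813 [y] (5,0) — stop
  → r_3 = 0.6813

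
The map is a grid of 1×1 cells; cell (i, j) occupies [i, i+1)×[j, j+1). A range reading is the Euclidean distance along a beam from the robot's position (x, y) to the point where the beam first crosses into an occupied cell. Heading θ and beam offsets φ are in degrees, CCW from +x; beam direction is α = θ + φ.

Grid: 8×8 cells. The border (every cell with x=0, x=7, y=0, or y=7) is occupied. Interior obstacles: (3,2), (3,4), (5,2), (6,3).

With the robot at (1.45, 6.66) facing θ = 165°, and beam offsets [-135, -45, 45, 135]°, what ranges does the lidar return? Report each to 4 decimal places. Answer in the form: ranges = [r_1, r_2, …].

ranges = [0.6800, 0.3926, 0.5196, 4.2262]

beam 1: φ=-135°, α=30°
  dir = (cos 30°, sin 30°) = (0.8660, 0.5000); from cell (1,6)
  next x-line at t=0.6351, next y-line at t=0.6800; Δt_x=1.1547, Δt_y=2.0000
    x: enter (2,6) at t=0.6351
    y: enter (2,7) at t=0.6800 ← occupied
  → r_1 = 0.6800
beam 2: φ=-45°, α=120°
  dir = (cos 120°, sin 120°) = (-0.5000, 0.8660); from cell (1,6)
  next x-line at t=0.9000, next y-line at t=0.3926; Δt_x=2.0000, Δt_y=1.1547
    y: enter (1,7) at t=0.3926 ← occupied
  → r_2 = 0.3926
beam 3: φ=45°, α=210°
  dir = (cos 210°, sin 210°) = (-0.8660, -0.5000); from cell (1,6)
  next x-line at t=0.5196, next y-line at t=1.3200; Δt_x=1.1547, Δt_y=2.0000
    x: enter (0,6) at t=0.5196 ← occupied
  → r_3 = 0.5196
beam 4: φ=135°, α=300°
  dir = (cos 300°, sin 300°) = (0.5000, -0.8660); from cell (1,6)
  next x-line at t=1.1000, next y-line at t=0.7621; Δt_x=2.0000, Δt_y=1.1547
    y: enter (1,5) at t=0.7621
    x: enter (2,5) at t=1.1000
    y: enter (2,4) at t=1.9168
    y: enter (2,3) at t=3.0715
    x: enter (3,3) at t=3.1000
    y: enter (3,2) at t=4.2262 ← occupied
  → r_4 = 4.2262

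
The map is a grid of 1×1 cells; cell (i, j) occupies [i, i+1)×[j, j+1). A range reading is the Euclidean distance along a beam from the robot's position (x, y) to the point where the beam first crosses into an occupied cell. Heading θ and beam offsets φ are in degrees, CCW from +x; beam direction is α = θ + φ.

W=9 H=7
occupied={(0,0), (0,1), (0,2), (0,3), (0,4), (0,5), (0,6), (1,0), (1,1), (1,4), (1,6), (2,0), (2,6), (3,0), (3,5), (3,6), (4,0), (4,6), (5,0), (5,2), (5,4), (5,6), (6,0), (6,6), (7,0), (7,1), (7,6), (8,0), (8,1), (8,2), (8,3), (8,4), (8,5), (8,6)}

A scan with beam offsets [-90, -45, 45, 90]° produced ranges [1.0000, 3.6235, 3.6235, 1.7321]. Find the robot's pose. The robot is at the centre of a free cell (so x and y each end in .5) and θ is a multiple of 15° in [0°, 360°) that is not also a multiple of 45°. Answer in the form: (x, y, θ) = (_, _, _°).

Enumerate (i+0.5, j+0.5, θ) over the 29 free cells and 16 admissible headings. For each, cast all 4 beams and compare to the given ranges.
  (6.5, 2.5, 15°): beam 1 = 1.5529 ≠ 1.0000 ✗
  (3.5, 4.5, 150°): beam 1 = 0.5774 ≠ 1.0000 ✗
  (1.5, 2.5, 345°): beam 1 = 0.5176 ≠ 1.0000 ✗
  …
  (4.5, 4.5, 210°): r_1=1.0000, r_2=3.6235, r_3=3.6235, r_4=1.7321 — all match ✓
Only this pose fits every beam.

(x, y, θ) = (4.5, 4.5, 210°)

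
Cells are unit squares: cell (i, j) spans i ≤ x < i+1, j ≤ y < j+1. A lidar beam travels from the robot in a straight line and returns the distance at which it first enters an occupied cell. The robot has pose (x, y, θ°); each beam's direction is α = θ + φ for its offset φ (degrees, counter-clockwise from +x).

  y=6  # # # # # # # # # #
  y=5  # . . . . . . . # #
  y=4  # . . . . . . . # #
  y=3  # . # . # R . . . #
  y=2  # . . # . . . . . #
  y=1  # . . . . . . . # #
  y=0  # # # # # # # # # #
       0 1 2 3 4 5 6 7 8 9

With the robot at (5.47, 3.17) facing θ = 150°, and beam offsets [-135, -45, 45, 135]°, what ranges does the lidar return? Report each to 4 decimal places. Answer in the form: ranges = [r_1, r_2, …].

beam 1: φ=-135°, α=15°
  cosα=0.9659 sinα=0.2588 | (5,3) | tMaxX 0.5487 tMaxY 3.2069 | tΔX 1.0353 tΔY 3.8637
    t=0.5487 [x] (6,3)
    t=1.5840 [x] (7,3)
    t=2.6192 [x] (8,3)
    t=3.2069 [y] (8,4) — stop
  → r_1 = 3.2069
beam 2: φ=-45°, α=105°
  cosα=-0.2588 sinα=0.9659 | (5,3) | tMaxX 1.8159 tMaxY 0.8593 | tΔX 3.8637 tΔY 1.0353
    t=0.8593 [y] (5,4)
    t=1.8159 [x] (4,4)
    t=1.8946 [y] (4,5)
    t=2.9298 [y] (4,6) — stop
  → r_2 = 2.9298
beam 3: φ=45°, α=195°
  cosα=-0.9659 sinα=-0.2588 | (5,3) | tMaxX 0.4866 tMaxY 0.6568 | tΔX 1.0353 tΔY 3.8637
    t=0.4866 [x] (4,3) — stop
  → r_3 = 0.4866
beam 4: φ=135°, α=285°
  cosα=0.2588 sinα=-0.9659 | (5,3) | tMaxX 2.0478 tMaxY 0.1760 | tΔX 3.8637 tΔY 1.0353
    t=0.1760 [y] (5,2)
    t=1.2113 [y] (5,1)
    t=2.0478 [x] (6,1)
    t=2.2465 [y] (6,0) — stop
  → r_4 = 2.2465

ranges = [3.2069, 2.9298, 0.4866, 2.2465]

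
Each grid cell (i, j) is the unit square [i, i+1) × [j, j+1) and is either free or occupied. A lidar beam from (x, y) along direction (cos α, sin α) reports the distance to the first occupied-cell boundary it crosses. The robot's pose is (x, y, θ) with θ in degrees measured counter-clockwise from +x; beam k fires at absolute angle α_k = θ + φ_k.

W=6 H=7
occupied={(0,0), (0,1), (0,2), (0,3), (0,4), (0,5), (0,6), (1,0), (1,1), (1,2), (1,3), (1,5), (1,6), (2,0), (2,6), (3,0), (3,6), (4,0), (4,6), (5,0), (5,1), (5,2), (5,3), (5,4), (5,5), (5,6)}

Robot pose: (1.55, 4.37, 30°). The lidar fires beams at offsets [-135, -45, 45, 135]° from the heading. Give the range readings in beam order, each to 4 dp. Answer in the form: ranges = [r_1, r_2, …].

ranges = [0.3831, 3.5717, 0.6522, 0.5694]

beam 1: φ=-135°, α=255°
  d=(-0.2588,-0.9659)  start (1,4)  tX=2.1250 tY=0.3831  stride 1/|dx|=3.8637 1/|dy|=1.0353
    cross y-line → (1,3), t=0.3831 (wall)
  → r_1 = 0.3831
beam 2: φ=-45°, α=345°
  d=(0.9659,-0.2588)  start (1,4)  tX=0.4659 tY=1.4296  stride 1/|dx|=1.0353 1/|dy|=3.8637
    cross x-line → (2,4), t=0.4659
    cross y-line → (2,3), t=1.4296
    cross x-line → (3,3), t=1.5012
    cross x-line → (4,3), t=2.5364
    cross x-line → (5,3), t=3.5717 (wall)
  → r_2 = 3.5717
beam 3: φ=45°, α=75°
  d=(0.2588,0.9659)  start (1,4)  tX=1.7387 tY=0.6522  stride 1/|dx|=3.8637 1/|dy|=1.0353
    cross y-line → (1,5), t=0.6522 (wall)
  → r_3 = 0.6522
beam 4: φ=135°, α=165°
  d=(-0.9659,0.2588)  start (1,4)  tX=0.5694 tY=2.4341  stride 1/|dx|=1.0353 1/|dy|=3.8637
    cross x-line → (0,4), t=0.5694 (wall)
  → r_4 = 0.5694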